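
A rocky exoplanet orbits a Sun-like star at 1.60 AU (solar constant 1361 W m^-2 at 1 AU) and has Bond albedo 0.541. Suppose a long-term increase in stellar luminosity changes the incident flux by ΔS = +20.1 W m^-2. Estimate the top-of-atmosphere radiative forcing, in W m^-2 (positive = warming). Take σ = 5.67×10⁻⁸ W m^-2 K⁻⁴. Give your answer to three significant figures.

Irradiance scales as 1/d², so S = 1361 W m^-2 × (1/1.60)² = 531.6 W m^-2.
TOA radiative forcing: ΔF = (1−α)ΔS/4 = 0.459·(+20.1)/4 = 2.306 W m^-2.

2.31 W m^-2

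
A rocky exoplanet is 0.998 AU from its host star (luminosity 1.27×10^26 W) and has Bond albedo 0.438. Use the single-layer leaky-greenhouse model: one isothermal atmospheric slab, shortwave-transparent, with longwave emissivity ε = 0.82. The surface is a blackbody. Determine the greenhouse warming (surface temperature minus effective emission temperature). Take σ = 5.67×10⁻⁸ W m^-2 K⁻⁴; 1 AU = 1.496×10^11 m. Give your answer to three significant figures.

Orbital distance: d = 0.998 AU = 1.493×10^11 m.
S = L/(4πd²) = 453.4 W m^-2.
The planet radiates to space at T_e = [S(1−α)/(4σ)]^(1/4) = 183.1 K.
For a single slab of emissivity ε, T_s⁴ = 2T_e⁴/(2−ε); thus T_s = 183.1·(1.695)^(1/4) = 208.9 K.
T_s − T_e = 208.9 − 183.1 = 25.81 K.

25.8 kelvin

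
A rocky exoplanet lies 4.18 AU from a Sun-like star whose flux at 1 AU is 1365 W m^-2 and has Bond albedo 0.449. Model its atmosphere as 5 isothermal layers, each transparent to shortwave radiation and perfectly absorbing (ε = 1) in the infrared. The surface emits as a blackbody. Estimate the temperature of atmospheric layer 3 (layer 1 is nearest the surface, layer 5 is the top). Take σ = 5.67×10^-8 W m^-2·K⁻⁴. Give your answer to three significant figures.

Irradiance scales as 1/d², so S = 1365 W m^-2 × (1/4.18)² = 78.12 W m^-2.
Top-of-atmosphere balance: σT_e⁴ = S(1−α)/4 = 10.76 W m^-2 → T_e = 117.4 K.
Each opaque layer satisfies 2T_j⁴ = T_{j−1}⁴ + T_{j+1}⁴, giving T_k⁴ = (N+1−k)T_e⁴.
T_3 = (3)^(1/4)·117.4 = 154.5 K.

154 kelvin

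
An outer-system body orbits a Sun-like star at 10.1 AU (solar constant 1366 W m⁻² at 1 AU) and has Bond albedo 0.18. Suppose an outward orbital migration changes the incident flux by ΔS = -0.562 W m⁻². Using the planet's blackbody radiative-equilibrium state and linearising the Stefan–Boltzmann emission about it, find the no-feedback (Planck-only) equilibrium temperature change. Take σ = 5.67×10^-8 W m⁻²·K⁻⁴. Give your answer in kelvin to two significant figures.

Irradiance scales as 1/d², so S = 1366 W m⁻² × (1/10.1)² = 13.39 W m⁻².
The baseline emission temperature is T_e = 83.42 K.
ΔF = Δ[S(1−α)]/4 = (1−0.18)·-0.562/4 = -0.1152 W m⁻².
Linearising σT⁴ gives d(σT⁴)/dT = 4σT_e³ = 0.1316 W m⁻² per K.
Hence the no-feedback warming is ΔF/(4σT_e³) = -0.875 K.

-0.88 K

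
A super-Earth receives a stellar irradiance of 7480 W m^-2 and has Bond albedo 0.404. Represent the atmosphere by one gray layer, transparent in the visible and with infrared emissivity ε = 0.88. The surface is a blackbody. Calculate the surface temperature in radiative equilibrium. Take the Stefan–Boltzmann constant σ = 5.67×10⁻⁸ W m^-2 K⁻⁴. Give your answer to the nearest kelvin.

433 kelvin

The planet radiates to space at T_e = [S(1−α)/(4σ)]^(1/4) = 374.4 K.
The surface balance (absorbed SW + ε·downward IR = σT_s⁴) with T_a⁴ = T_s⁴/2 reduces to T_s = T_e·[2/(2−ε)]^¼ = 432.8 K.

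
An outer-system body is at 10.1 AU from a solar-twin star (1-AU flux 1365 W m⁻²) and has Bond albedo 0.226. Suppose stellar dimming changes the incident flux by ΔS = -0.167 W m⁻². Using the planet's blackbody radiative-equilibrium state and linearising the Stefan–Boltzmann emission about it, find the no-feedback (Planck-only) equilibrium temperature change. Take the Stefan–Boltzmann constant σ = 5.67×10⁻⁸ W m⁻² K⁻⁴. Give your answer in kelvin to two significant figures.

By the inverse-square law, S = 1365/10.1² = 13.38 W m⁻².
Unperturbed T_e = [13.38·(1−0.226)/(4σ)]^¼ = 82.20 K.
ΔF = Δ[S(1−α)]/4 = (1−0.226)·-0.167/4 = -0.03231 W m⁻².
Planck response: λ_P = 4σT_e³ = 4·5.67×10⁻⁸·(82.20)³ = 0.1260 W m⁻²/K.
So ΔT₀ = -0.03231/0.1260 = -0.256 K.

-0.26 K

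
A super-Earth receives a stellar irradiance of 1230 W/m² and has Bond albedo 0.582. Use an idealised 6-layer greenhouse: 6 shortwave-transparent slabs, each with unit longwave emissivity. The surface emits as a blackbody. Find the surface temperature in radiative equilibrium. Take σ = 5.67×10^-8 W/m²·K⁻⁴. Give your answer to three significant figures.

355 K

Top-of-atmosphere balance: σT_e⁴ = S(1−α)/4 = 128.5 W/m² → T_e = 218.2 K.
With N = 6 opaque layers, T_s = (N+1)^(1/4)·T_e = 7^(1/4)·218.2 = 354.9 K.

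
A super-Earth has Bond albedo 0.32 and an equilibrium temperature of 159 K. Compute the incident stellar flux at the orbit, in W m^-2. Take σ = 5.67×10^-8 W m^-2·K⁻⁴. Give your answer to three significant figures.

213 W m^-2

Invert the energy balance for S: S = 4σT⁴/(1−α).
The emitted flux is σT⁴ = 36.24 W m^-2.
S = 4·36.24/0.68 = 213.2 W m^-2.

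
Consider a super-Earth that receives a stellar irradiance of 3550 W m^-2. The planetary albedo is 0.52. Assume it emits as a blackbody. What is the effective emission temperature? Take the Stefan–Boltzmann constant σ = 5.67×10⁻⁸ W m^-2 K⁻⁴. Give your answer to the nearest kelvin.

Averaging over the sphere, the absorbed flux is S(1−α)/4 = 426.0 W m^-2.
Balancing against σT⁴: T = (426.0/5.67×10⁻⁸)^(1/4) = 294.4 K.

294 kelvin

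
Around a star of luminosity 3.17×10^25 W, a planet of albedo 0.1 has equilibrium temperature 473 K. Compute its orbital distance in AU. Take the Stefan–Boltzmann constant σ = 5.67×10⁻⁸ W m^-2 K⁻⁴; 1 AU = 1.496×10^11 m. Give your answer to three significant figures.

0.0945 AU

Energy balance gives S = 4σT⁴/(1−α) = 12610 W m^-2.
S = L/(4πd²) → d = √(L/4πS) = √(3.17×10^25/(4π·12610)) = 1.414×10^10 m = 0.09453 AU.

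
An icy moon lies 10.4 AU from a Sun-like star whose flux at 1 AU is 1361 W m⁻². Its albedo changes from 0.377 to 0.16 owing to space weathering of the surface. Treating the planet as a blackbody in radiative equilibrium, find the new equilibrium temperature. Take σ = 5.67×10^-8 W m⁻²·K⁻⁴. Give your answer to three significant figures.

By the inverse-square law, S = 1361/10.4² = 12.58 W m⁻².
T₂ = [S(1−α₂)/(4σ)]^(1/4) = [12.58·0.84/(4σ)]^(1/4) = 82.62 K.

82.6 K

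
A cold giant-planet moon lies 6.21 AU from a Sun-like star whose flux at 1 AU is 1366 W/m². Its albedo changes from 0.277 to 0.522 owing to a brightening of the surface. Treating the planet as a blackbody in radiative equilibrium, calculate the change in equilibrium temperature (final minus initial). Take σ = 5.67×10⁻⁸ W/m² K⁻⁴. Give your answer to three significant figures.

By the inverse-square law, S = 1366/6.21² = 35.42 W/m².
Initial: T₁ = [S(1−0.277)/(4σ)]^(1/4) = 103.1 K.
Final:   T₂ = [S(1−0.522)/(4σ)]^(1/4) = 92.95 K.
ΔT = T₂ − T₁ = -10.13 K.

-10.1 K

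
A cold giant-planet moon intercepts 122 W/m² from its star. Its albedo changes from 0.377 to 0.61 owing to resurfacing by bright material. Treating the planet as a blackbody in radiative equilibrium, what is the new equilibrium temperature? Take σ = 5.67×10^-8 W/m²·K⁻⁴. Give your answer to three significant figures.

With the new albedo, S(1−α₂)/4 = 11.89 W/m², so T₂ = 120.3 K.

120 K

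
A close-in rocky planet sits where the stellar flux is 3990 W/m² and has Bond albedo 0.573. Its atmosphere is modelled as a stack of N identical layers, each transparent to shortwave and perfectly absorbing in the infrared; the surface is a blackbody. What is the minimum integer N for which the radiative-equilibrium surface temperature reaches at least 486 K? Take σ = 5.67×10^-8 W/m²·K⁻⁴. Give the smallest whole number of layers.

7

Top-of-atmosphere balance: σT_e⁴ = S(1−α)/4 = 425.9 W/m² → T_e = 294.4 K.
T_s = (N+1)^(1/4)·T_e ≥ 486 K requires N+1 ≥ (T_s/T_e)⁴ = (486/294.4)⁴ = 7.427.
Rounding up, N = 7.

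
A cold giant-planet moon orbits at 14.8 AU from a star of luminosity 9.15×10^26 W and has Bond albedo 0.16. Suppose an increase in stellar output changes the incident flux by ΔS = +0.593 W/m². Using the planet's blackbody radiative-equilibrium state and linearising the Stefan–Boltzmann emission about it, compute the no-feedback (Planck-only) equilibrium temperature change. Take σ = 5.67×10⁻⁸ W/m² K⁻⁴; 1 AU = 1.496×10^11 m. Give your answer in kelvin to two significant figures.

d = 14.8 × 1.496×10^11 m = 2.214×10^12 m.
Flux at the orbit: S = L/(4πd²) = 9.15×10^26/(4π·(2.21×10^12)²) = 14.85 W/m².
The baseline emission temperature is T_e = 86.12 K.
TOA radiative forcing: ΔF = (1−α)ΔS/4 = 0.84·(+0.593)/4 = 0.1245 W/m².
Planck response: λ_P = 4σT_e³ = 4·5.67×10⁻⁸·(86.12)³ = 0.1449 W/m²/K.
So ΔT₀ = 0.1245/0.1449 = 0.860 K.

0.86 kelvin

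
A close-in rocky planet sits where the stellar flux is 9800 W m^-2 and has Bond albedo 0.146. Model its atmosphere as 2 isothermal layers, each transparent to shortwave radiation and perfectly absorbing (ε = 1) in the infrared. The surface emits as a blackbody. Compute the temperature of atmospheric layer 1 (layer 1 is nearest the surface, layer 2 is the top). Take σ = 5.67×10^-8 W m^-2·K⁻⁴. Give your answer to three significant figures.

521 K

Top-of-atmosphere balance: σT_e⁴ = S(1−α)/4 = 2092 W m^-2 → T_e = 438.3 K.
Each opaque layer satisfies 2T_j⁴ = T_{j−1}⁴ + T_{j+1}⁴, giving T_k⁴ = (N+1−k)T_e⁴.
T_1 = (2)^(1/4)·438.3 = 521.2 K.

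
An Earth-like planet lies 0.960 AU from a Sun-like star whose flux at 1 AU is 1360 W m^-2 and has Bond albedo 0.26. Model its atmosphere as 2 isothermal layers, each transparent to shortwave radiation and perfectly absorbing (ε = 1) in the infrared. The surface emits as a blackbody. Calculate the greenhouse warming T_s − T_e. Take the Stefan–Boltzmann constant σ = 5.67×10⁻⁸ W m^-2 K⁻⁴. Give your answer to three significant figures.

Flux at the orbit: S = 1360/(0.960)² = 1476 W m^-2.
The effective emission temperature is T_e = [S(1−α)/(4σ)]^¼ = 263.4 K.
Surface: T_s = (3)^¼·T_e = 346.7 K.
So the greenhouse effect raises the surface by 346.7 − 263.4 = 83.26 K.

83.3 kelvin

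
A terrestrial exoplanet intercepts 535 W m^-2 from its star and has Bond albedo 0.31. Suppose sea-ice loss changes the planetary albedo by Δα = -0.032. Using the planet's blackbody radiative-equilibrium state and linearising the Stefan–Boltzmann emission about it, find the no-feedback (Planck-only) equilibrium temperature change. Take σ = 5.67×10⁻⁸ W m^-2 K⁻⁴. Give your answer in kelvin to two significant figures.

2.3 K

The baseline emission temperature is T_e = 200.9 K.
The change in absorbed flux is Δ[S(1−α)/4] = −SΔα/4 = 4.280 W m^-2.
Planck response: λ_P = 4σT_e³ = 4·5.67×10⁻⁸·(200.9)³ = 1.838 W m^-2/K.
ΔT₀ = ΔF/λ_P = 4.280/1.838 = 2.33 K.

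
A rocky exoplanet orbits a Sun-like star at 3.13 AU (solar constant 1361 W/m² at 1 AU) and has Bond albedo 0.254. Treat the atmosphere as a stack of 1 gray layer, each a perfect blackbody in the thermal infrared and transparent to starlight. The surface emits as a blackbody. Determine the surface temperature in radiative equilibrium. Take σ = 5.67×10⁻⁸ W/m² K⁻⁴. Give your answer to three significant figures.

By the inverse-square law, S = 1361/3.13² = 138.9 W/m².
Top-of-atmosphere balance: σT_e⁴ = S(1−α)/4 = 25.91 W/m² → T_e = 146.2 K.
Layer-by-layer balance gives σT_s⁴ = (N+1)σT_e⁴, so T_s = 2^¼·146.2 = 173.9 K.

174 K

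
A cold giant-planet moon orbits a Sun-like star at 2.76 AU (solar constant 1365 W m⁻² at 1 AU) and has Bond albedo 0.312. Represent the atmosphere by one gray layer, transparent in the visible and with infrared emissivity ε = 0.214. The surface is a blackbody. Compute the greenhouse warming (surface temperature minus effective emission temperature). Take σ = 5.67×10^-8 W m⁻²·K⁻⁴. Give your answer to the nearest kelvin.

By the inverse-square law, S = 1365/2.76² = 179.2 W m⁻².
The planet radiates to space at T_e = [S(1−α)/(4σ)]^(1/4) = 152.7 K.
The surface balance (absorbed SW + ε·downward IR = σT_s⁴) with T_a⁴ = T_s⁴/2 reduces to T_s = T_e·[2/(2−ε)]^¼ = 157.1 K.
The atmosphere warms the surface by 4.382 K.

4 kelvin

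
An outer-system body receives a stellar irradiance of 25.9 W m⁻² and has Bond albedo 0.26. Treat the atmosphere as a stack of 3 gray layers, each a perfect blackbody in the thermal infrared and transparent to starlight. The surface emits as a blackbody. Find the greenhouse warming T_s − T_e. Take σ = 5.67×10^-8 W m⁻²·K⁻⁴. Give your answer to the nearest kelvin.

40 K

OLR = S(1−α)/4 = 4.792 W m⁻²; the top layer radiates at T_e = 95.88 K.
Surface: T_s = (4)^¼·T_e = 135.6 K.
So the greenhouse effect raises the surface by 135.6 − 95.88 = 39.71 K.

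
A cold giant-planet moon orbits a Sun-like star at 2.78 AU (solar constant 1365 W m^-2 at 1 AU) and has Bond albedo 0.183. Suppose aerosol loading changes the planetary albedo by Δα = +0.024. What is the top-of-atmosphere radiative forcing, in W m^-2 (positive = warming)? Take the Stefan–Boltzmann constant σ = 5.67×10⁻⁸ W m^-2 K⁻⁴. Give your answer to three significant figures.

Irradiance scales as 1/d², so S = 1365 W m^-2 × (1/2.78)² = 176.6 W m^-2.
The change in absorbed flux is Δ[S(1−α)/4] = −SΔα/4 = -1.060 W m^-2.

-1.06 W m^-2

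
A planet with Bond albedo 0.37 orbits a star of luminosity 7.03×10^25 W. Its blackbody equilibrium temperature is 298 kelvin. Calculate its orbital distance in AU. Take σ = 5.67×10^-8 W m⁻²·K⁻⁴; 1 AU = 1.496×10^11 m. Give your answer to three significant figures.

0.297 AU

Required flux: S = 4σT⁴/(1−α) = 2839 W m⁻².
S = L/(4πd²) → d = √(L/4πS) = √(7.03×10^25/(4π·2839)) = 4.439×10^10 m = 0.2967 AU.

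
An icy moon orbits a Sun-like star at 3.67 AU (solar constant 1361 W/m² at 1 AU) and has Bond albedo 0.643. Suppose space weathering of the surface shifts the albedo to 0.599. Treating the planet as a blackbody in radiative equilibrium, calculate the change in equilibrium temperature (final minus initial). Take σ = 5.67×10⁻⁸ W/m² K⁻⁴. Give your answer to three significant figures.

By the inverse-square law, S = 1361/3.67² = 101.0 W/m².
With α = 0.643, T₁ = 112.3 K.
After:  T₂ = [101.0·0.401/(4σ)]^(1/4) = 115.6 K.
ΔT = T₂ − T₁ = 3.311 K.

3.31 K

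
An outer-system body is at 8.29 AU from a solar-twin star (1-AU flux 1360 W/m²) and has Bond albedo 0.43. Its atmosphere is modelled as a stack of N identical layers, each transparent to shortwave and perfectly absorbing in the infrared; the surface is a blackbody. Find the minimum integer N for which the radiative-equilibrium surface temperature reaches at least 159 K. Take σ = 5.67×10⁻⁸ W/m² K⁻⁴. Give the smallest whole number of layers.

12

Flux at the orbit: S = 1360/(8.29)² = 19.79 W/m².
Top-of-atmosphere balance: σT_e⁴ = S(1−α)/4 = 2.820 W/m² → T_e = 83.98 K.
T_s = (N+1)^(1/4)·T_e ≥ 159 K requires N+1 ≥ (T_s/T_e)⁴ = (159/83.98)⁴ = 12.851.
Rounding up, N = 12.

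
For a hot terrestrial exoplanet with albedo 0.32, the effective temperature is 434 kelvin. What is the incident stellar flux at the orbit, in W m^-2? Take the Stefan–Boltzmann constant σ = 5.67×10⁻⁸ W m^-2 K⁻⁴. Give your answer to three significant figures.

Invert the energy balance for S: S = 4σT⁴/(1−α).
σT⁴ = 5.67×10⁻⁸·(434)⁴ = 2012 W m^-2.
So S = 4×2012/(1−0.32) = 11830 W m^-2.

11800 W m^-2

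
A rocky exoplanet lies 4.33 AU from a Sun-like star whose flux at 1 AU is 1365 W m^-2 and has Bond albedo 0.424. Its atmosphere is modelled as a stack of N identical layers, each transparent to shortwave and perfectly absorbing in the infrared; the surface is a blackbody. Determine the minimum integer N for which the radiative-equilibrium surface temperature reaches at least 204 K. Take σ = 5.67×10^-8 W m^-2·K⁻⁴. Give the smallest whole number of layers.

9

By the inverse-square law, S = 1365/4.33² = 72.80 W m^-2.
The effective emission temperature is T_e = [S(1−α)/(4σ)]^¼ = 116.6 K.
Since T_s⁴ = (N+1)T_e⁴, we need N ≥ (T_s/T_e)⁴ − 1 = 8.367.
Rounding up, N = 9.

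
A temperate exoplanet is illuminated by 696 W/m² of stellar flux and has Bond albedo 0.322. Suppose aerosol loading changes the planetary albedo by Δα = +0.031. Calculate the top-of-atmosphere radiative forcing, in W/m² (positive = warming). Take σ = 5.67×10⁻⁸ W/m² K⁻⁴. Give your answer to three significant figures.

-5.39 W/m²

ΔF = −(S/4)Δα = −(696.0/4)×(+0.031) = -5.394 W/m².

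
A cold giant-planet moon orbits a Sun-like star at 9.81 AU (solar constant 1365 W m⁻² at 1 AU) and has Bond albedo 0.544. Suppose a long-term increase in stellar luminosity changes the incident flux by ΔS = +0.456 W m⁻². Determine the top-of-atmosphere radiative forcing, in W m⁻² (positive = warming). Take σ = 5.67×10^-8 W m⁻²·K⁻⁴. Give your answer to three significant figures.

0.0520 W m⁻²

Irradiance scales as 1/d², so S = 1365 W m⁻² × (1/9.81)² = 14.18 W m⁻².
ΔF = Δ[S(1−α)]/4 = (1−0.544)·+0.456/4 = 0.05198 W m⁻².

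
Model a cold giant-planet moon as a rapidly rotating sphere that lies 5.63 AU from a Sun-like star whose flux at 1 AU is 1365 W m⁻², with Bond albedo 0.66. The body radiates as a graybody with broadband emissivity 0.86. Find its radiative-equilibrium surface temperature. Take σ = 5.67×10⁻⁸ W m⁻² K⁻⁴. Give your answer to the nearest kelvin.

93 kelvin

Flux at the orbit: S = 1365/(5.63)² = 43.06 W m⁻².
Averaging over the sphere, the absorbed flux is S(1−α)/4 = 3.660 W m⁻².
Equating to εσT⁴ with ε = 0.86: T = (3.660/0.86σ)^(1/4) = 93.08 K.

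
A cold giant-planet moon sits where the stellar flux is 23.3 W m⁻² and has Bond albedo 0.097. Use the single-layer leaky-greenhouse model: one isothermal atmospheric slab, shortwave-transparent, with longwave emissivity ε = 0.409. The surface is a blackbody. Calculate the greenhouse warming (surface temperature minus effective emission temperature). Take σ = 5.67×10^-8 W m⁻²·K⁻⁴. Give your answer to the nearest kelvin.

6 kelvin

At the top of the atmosphere, σT_e⁴ = S(1−α)/4 = 5.260 W m⁻², giving T_e = 98.14 K.
The surface balance (absorbed SW + ε·downward IR = σT_s⁴) with T_a⁴ = T_s⁴/2 reduces to T_s = T_e·[2/(2−ε)]^¼ = 103.9 K.
T_s − T_e = 103.9 − 98.14 = 5.777 K.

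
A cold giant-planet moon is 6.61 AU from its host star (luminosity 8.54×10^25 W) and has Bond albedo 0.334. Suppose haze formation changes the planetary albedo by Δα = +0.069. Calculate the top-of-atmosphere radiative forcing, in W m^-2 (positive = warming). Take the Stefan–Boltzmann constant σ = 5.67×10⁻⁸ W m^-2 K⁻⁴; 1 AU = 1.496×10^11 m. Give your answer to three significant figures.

d = 6.61 × 1.496×10^11 m = 9.889×10^11 m.
Flux at the orbit: S = L/(4πd²) = 8.54×10^25/(4π·(9.89×10^11)²) = 6.950 W m^-2.
The change in absorbed flux is Δ[S(1−α)/4] = −SΔα/4 = -0.1199 W m^-2.

-0.120 W m^-2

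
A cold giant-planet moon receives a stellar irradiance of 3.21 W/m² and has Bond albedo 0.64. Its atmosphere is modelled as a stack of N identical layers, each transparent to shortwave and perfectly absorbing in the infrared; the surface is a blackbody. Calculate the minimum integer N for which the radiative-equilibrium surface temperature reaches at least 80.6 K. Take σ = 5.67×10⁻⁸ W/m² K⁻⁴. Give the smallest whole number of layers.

Top-of-atmosphere balance: σT_e⁴ = S(1−α)/4 = 0.2889 W/m² → T_e = 47.51 K.
T_s = (N+1)^(1/4)·T_e ≥ 80.6 K requires N+1 ≥ (T_s/T_e)⁴ = (80.6/47.51)⁴ = 8.283.
So N ≥ 7.283; the smallest integer is N = 8.

8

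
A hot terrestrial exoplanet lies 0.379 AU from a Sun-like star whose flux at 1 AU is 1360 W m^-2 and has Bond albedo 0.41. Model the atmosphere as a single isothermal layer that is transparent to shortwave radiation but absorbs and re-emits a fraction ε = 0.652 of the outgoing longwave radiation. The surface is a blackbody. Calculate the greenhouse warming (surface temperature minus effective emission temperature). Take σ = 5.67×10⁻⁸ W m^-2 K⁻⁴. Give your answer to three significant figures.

Irradiance scales as 1/d², so S = 1360 W m^-2 × (1/0.379)² = 9468 W m^-2.
At the top of the atmosphere, σT_e⁴ = S(1−α)/4 = 1397 W m^-2, giving T_e = 396.2 K.
Surface balance with a leaky layer gives σT_s⁴ = σT_e⁴·2/(2−ε), so T_s = T_e·[2/(2−0.652)]^(1/4) = 437.2 K.
Greenhouse warming: T_s − T_e = 41.07 K.

41.1 kelvin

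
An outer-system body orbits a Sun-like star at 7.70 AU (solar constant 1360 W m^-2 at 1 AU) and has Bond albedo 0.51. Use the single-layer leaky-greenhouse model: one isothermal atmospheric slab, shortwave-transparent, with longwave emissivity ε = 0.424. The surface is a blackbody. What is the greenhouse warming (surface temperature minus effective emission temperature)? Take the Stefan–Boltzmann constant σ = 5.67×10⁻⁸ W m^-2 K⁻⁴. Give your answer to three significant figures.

By the inverse-square law, S = 1360/7.70² = 22.94 W m^-2.
The planet radiates to space at T_e = [S(1−α)/(4σ)]^(1/4) = 83.90 K.
For a single slab of emissivity ε, T_s⁴ = 2T_e⁴/(2−ε); thus T_s = 83.90·(1.269)^(1/4) = 89.05 K.
Greenhouse warming: T_s − T_e = 5.149 K.

5.15 kelvin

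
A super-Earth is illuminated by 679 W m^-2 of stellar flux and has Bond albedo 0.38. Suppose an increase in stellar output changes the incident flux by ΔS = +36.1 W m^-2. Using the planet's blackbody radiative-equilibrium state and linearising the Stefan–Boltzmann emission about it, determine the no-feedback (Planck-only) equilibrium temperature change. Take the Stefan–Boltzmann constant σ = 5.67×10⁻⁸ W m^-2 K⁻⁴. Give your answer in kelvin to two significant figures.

The baseline emission temperature is T_e = 207.6 K.
TOA radiative forcing: ΔF = (1−α)ΔS/4 = 0.62·(+36.1)/4 = 5.596 W m^-2.
Linearising σT⁴ gives d(σT⁴)/dT = 4σT_e³ = 2.028 W m^-2 per K.
ΔT₀ = ΔF/λ_P = 5.596/2.028 = 2.76 K.

2.8 kelvin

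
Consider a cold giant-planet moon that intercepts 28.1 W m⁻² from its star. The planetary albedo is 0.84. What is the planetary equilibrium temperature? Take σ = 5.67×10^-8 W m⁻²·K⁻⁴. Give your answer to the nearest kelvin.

Absorbed flux (global mean): S(1−α)/4 = 28.10·0.16/4 = 1.124 W m⁻².
Balancing against σT⁴: T = (1.124/5.67×10⁻⁸)^(1/4) = 66.73 K.

67 kelvin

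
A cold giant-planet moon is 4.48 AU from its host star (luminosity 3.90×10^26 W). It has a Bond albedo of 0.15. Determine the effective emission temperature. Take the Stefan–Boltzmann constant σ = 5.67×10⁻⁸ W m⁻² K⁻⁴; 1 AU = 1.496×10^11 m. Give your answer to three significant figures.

Orbital distance: d = 4.48 AU = 6.702×10^11 m.
Spreading L over a sphere of radius d: S = 3.90×10^26/(4π·6.70×10^11²) = 69.09 W m⁻².
The planet absorbs (1−α)S over its disc πR² and re-emits over 4πR², so the mean absorbed flux is (1−0.15)·69.09/4 = 14.68 W m⁻².
Set σT⁴ = 14.68 → T = (14.68/σ)^(1/4) = 126.9 K.

127 K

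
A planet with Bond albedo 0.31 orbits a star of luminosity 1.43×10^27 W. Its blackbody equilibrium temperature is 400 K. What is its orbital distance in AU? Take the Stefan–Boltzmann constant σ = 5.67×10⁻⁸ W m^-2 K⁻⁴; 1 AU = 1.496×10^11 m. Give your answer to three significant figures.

0.777 AU

Energy balance gives S = 4σT⁴/(1−α) = 8415 W m^-2.
From L = 4πd²S, d = √(1.43×10^27/(4π·8415)) = 1.163×10^11 m = 0.7773 AU.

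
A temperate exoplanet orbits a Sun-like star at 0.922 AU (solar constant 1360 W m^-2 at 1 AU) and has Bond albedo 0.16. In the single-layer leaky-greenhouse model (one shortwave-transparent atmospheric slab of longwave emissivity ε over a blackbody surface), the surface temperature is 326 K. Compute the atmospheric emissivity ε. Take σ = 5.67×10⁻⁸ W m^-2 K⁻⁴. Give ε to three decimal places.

0.951

Flux at the orbit: S = 1360/(0.922)² = 1600 W m^-2.
Effective temperature: T_e = [S(1−α)/(4σ)]^(1/4) = 277.4 K.
Inverting T_s⁴ = 2T_e⁴/(2−ε): (T_e/T_s)⁴ = 0.5246, so ε = 2(1 − 0.5246) = 0.9508.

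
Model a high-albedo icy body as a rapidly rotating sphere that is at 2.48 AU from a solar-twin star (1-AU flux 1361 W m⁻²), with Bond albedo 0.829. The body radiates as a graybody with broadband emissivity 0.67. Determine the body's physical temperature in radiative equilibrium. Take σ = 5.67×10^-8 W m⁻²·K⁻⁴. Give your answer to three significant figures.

Irradiance scales as 1/d², so S = 1361 W m⁻² × (1/2.48)² = 221.3 W m⁻².
Absorbed flux (global mean): S(1−α)/4 = 221.3·0.171/4 = 9.460 W m⁻².
Radiative balance εσT⁴ = 9.460 gives T = [9.460/(0.67·σ)]^(1/4) = 125.6 K.

126 kelvin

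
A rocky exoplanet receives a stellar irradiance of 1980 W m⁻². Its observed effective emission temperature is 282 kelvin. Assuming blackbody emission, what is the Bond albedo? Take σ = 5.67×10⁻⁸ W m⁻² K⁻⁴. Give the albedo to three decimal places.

From σT⁴ = S(1−α)/4 we invert for α: 1−α = 4σT⁴/S.
4σT⁴ = 4·5.67×10⁻⁸·(282)⁴ = 1434 W m⁻².
Hence α = 1 − 1434/1980 = 0.2756.

0.276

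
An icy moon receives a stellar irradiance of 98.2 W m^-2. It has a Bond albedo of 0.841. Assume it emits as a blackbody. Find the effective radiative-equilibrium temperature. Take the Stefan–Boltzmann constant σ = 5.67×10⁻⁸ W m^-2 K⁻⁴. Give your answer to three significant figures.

Absorbed flux (global mean): S(1−α)/4 = 98.20·0.159/4 = 3.903 W m^-2.
Balancing against σT⁴: T = (3.903/5.67×10⁻⁸)^(1/4) = 91.09 K.

91.1 K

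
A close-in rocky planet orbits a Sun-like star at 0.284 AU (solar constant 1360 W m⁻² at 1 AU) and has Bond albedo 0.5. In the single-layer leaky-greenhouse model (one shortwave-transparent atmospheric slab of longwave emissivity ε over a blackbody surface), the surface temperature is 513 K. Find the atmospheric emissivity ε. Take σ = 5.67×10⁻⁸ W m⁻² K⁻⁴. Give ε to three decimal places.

Flux at the orbit: S = 1360/(0.284)² = 16860 W m⁻².
TOA balance gives T_e = 439.1 K.
Since (2−ε)/2 = (T_e/T_s)⁴ = 0.5367, ε = 0.9265.

0.927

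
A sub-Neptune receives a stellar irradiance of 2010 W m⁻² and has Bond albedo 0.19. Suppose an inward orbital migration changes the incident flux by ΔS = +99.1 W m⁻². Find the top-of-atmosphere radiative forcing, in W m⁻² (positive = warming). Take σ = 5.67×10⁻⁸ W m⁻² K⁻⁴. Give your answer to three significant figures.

20.1 W m⁻²

Only a fraction (1−α) is absorbed and it's spread over 4πR², so ΔF = (1−α)ΔS/4 = 20.07 W m⁻².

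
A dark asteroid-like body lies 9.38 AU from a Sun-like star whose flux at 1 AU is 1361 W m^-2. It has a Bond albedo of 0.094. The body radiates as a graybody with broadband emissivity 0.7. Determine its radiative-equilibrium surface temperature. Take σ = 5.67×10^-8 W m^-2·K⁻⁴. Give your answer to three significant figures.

96.9 K

Irradiance scales as 1/d², so S = 1361 W m^-2 × (1/9.38)² = 15.47 W m^-2.
The planet absorbs (1−α)S over its disc πR² and re-emits over 4πR², so the mean absorbed flux is (1−0.094)·15.47/4 = 3.504 W m^-2.
Equating to εσT⁴ with ε = 0.7: T = (3.504/0.7σ)^(1/4) = 96.93 K.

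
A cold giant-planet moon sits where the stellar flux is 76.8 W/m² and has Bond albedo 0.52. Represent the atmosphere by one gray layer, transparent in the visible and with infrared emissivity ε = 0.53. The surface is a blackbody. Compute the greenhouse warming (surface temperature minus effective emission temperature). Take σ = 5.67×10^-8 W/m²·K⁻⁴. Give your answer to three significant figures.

9.03 K

At the top of the atmosphere, σT_e⁴ = S(1−α)/4 = 9.216 W/m², giving T_e = 112.9 K.
Surface balance with a leaky layer gives σT_s⁴ = σT_e⁴·2/(2−ε), so T_s = T_e·[2/(2−0.53)]^(1/4) = 121.9 K.
The atmosphere warms the surface by 9.034 K.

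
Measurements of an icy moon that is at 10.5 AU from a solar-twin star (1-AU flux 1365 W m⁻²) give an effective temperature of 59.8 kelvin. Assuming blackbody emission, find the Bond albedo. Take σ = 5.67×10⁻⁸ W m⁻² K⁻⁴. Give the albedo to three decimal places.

By the inverse-square law, S = 1365/10.5² = 12.38 W m⁻².
Rearranging the radiative balance, α = 1 − 4σT⁴/S.
σT⁴ = 0.7251 W m⁻², so 4σT⁴ = 2.900 W m⁻².
Hence α = 1 − 2.900/12.38 = 0.7657.

0.766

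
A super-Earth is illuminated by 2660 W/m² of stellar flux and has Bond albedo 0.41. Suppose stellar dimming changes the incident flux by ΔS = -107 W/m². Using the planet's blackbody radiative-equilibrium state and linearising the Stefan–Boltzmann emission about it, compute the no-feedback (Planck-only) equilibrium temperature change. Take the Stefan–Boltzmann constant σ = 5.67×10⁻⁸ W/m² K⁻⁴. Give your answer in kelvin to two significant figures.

-2.9 K

Unperturbed T_e = [2660·(1−0.41)/(4σ)]^¼ = 288.4 K.
ΔF = Δ[S(1−α)]/4 = (1−0.41)·-107/4 = -15.78 W/m².
Planck response: λ_P = 4σT_e³ = 4·5.67×10⁻⁸·(288.4)³ = 5.441 W/m²/K.
ΔT₀ = ΔF/λ_P = -15.78/5.441 = -2.90 K.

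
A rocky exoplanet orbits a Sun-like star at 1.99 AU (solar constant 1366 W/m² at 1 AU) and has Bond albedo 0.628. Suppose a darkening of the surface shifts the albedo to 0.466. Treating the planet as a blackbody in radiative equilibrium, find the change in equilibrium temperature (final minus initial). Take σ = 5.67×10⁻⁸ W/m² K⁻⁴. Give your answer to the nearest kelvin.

15 kelvin

By the inverse-square law, S = 1366/1.99² = 344.9 W/m².
Initial: T₁ = [S(1−0.628)/(4σ)]^(1/4) = 154.2 K.
With α = 0.466, T₂ = 168.8 K.
Change: 168.8 − 154.2 = 14.59 K.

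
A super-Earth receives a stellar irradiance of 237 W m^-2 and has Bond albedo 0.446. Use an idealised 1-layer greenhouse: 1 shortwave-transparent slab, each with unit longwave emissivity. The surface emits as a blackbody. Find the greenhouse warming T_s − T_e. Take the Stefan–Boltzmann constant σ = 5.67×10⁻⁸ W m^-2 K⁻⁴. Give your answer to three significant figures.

29.3 K

Top-of-atmosphere balance: σT_e⁴ = S(1−α)/4 = 32.82 W m^-2 → T_e = 155.1 K.
Surface: T_s = (2)^¼·T_e = 184.5 K.
Warming: T_s − T_e = 29.35 K.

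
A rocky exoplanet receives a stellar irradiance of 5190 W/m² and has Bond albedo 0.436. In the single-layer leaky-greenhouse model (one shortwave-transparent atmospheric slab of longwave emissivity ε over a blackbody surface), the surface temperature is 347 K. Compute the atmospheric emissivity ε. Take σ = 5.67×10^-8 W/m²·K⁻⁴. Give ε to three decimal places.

0.220

Effective temperature: T_e = [S(1−α)/(4σ)]^(1/4) = 337.1 K.
T_s⁴ = T_e⁴·2/(2−ε) → ε = 2 − 2(T_e/T_s)⁴ = 2 − 2·(337.1/347)⁴ = 0.2196.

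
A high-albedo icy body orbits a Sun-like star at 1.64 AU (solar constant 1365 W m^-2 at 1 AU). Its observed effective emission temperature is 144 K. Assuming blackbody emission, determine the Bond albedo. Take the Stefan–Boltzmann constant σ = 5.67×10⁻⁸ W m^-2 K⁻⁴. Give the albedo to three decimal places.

Irradiance scales as 1/d², so S = 1365 W m^-2 × (1/1.64)² = 507.5 W m^-2.
From σT⁴ = S(1−α)/4 we invert for α: 1−α = 4σT⁴/S.
4σT⁴ = 4·5.67×10⁻⁸·(144)⁴ = 97.52 W m^-2.
1−α = 97.52/507.5 = 0.1922, so α = 0.8078.

0.808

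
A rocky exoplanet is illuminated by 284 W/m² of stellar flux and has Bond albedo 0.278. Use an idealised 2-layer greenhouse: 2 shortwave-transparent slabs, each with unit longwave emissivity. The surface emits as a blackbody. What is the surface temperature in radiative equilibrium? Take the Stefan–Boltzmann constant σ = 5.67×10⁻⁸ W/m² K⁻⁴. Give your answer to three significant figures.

The effective emission temperature is T_e = [S(1−α)/(4σ)]^¼ = 173.4 K.
With N = 2 opaque layers, T_s = (N+1)^(1/4)·T_e = 3^(1/4)·173.4 = 228.2 K.

228 K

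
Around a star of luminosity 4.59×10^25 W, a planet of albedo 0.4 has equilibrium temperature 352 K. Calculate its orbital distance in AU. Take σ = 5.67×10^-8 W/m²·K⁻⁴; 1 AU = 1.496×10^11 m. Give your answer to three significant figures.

Required flux: S = 4σT⁴/(1−α) = 5803 W/m².
From L = 4πd²S, d = √(4.59×10^25/(4π·5803)) = 2.509×10^10 m = 0.1677 AU.

0.168 AU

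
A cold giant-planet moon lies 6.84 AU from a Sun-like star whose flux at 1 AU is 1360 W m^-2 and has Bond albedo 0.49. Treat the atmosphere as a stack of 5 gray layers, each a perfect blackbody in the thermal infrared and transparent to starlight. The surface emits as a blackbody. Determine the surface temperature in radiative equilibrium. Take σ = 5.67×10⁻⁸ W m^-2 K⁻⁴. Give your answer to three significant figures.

Irradiance scales as 1/d², so S = 1360 W m^-2 × (1/6.84)² = 29.07 W m^-2.
OLR = S(1−α)/4 = 3.706 W m^-2; the top layer radiates at T_e = 89.92 K.
For an N-layer opaque stack, T_s⁴ = (N+1)T_e⁴, hence T_s = (6)^(1/4)×89.92 K = 140.7 K.

141 K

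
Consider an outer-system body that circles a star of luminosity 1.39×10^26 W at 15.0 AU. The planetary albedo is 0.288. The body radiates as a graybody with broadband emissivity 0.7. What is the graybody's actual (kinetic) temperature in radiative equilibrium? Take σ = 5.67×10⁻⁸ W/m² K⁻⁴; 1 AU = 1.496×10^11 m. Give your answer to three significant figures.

Orbital distance: d = 15.0 AU = 2.244×10^12 m.
Spreading L over a sphere of radius d: S = 1.39×10^26/(4π·2.24×10^12²) = 2.197 W/m².
Averaging over the sphere, the absorbed flux is S(1−α)/4 = 0.3910 W/m².
Radiative balance εσT⁴ = 0.3910 gives T = [0.3910/(0.7·σ)]^(1/4) = 56.02 K.

56.0 K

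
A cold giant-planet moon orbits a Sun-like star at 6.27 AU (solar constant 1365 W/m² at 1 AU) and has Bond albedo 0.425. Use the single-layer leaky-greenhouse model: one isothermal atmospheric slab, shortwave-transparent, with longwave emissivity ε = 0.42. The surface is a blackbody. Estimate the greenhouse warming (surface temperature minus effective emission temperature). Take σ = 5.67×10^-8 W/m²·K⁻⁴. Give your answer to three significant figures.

5.88 kelvin

Flux at the orbit: S = 1365/(6.27)² = 34.72 W/m².
The planet radiates to space at T_e = [S(1−α)/(4σ)]^(1/4) = 96.86 K.
Surface balance with a leaky layer gives σT_s⁴ = σT_e⁴·2/(2−ε), so T_s = T_e·[2/(2−0.42)]^(1/4) = 102.7 K.
Greenhouse warming: T_s − T_e = 5.880 K.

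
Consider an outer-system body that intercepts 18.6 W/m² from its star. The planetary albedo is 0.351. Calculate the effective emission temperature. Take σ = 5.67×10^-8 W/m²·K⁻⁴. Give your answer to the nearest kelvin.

85 kelvin

Absorbed flux (global mean): S(1−α)/4 = 18.60·0.649/4 = 3.018 W/m².
In equilibrium σT⁴ equals this, so T = 85.41 K.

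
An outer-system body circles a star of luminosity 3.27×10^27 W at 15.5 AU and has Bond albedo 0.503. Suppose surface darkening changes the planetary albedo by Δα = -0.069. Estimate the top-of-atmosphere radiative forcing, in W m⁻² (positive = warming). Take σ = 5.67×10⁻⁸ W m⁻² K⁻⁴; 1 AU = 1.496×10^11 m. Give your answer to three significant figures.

0.835 W m⁻²

Orbital distance: d = 15.5 AU = 2.319×10^12 m.
Spreading L over a sphere of radius d: S = 3.27×10^27/(4π·2.32×10^12²) = 48.40 W m⁻².
The change in absorbed flux is Δ[S(1−α)/4] = −SΔα/4 = 0.8348 W m⁻².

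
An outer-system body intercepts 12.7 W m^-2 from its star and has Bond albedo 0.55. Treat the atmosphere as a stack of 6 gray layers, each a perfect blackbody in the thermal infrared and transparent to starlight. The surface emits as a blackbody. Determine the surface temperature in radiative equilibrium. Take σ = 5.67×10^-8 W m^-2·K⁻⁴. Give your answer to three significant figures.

115 K

Top-of-atmosphere balance: σT_e⁴ = S(1−α)/4 = 1.429 W m^-2 → T_e = 70.85 K.
Layer-by-layer balance gives σT_s⁴ = (N+1)σT_e⁴, so T_s = 7^¼·70.85 = 115.2 K.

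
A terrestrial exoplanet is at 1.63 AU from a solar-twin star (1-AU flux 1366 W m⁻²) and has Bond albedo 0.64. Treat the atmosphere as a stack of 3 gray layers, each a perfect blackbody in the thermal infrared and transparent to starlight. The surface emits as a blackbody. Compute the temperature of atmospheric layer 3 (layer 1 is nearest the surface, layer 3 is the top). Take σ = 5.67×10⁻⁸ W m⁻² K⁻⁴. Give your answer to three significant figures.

Flux at the orbit: S = 1366/(1.63)² = 514.1 W m⁻².
OLR = S(1−α)/4 = 46.27 W m⁻²; the top layer radiates at T_e = 169.0 K.
Each opaque layer satisfies 2T_j⁴ = T_{j−1}⁴ + T_{j+1}⁴, giving T_k⁴ = (N+1−k)T_e⁴.
With k = 3: T_3 = (3+1−3)^¼·169.0 K = 169.0 K.

169 kelvin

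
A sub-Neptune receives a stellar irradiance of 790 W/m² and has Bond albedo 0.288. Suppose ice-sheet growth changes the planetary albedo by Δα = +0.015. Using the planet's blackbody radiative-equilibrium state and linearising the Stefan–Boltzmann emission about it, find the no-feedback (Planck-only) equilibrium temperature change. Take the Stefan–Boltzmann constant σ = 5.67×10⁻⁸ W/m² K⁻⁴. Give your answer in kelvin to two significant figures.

The baseline emission temperature is T_e = 223.2 K.
The change in absorbed flux is Δ[S(1−α)/4] = −SΔα/4 = -2.962 W/m².
Planck response: λ_P = 4σT_e³ = 4·5.67×10⁻⁸·(223.2)³ = 2.521 W/m²/K.
So ΔT₀ = -2.962/2.521 = -1.18 K.

-1.2 K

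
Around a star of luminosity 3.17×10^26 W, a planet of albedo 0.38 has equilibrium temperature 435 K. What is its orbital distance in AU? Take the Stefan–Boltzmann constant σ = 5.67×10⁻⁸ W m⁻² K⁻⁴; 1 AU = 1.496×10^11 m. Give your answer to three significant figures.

Energy balance gives S = 4σT⁴/(1−α) = 13100 W m⁻².
From L = 4πd²S, d = √(3.17×10^26/(4π·13100)) = 4.389×10^10 m = 0.2934 AU.

0.293 AU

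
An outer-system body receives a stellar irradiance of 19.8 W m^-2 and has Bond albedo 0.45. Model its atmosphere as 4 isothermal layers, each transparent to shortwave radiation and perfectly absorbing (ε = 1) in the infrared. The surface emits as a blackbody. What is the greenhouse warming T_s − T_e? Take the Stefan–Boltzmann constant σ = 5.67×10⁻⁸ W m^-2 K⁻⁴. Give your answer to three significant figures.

41.2 K

The effective emission temperature is T_e = [S(1−α)/(4σ)]^¼ = 83.24 K.
T_s = (N+1)^(1/4)·T_e = 124.5 K.
So the greenhouse effect raises the surface by 124.5 − 83.24 = 41.23 K.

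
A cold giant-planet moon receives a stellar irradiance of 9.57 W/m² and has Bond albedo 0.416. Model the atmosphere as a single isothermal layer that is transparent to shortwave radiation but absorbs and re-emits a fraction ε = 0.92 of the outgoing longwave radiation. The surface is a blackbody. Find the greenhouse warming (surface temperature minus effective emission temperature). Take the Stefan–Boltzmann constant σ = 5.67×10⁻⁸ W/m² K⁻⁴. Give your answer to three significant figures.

11.7 K

Effective emission temperature (TOA balance): σT_e⁴ = S(1−α)/4 = 1.397 W/m² → T_e = 70.46 K.
For a single slab of emissivity ε, T_s⁴ = 2T_e⁴/(2−ε); thus T_s = 70.46·(1.852)^(1/4) = 82.19 K.
T_s − T_e = 82.19 − 70.46 = 11.73 K.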